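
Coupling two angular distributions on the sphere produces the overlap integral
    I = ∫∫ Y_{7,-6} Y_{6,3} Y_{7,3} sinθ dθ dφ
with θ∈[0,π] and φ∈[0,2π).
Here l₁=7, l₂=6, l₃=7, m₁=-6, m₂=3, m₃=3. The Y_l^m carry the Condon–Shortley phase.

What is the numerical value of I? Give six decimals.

0.095399

Rules hold: Σm=0, L=20 even, 1≤7≤13.
N = 15·13·15 = 2925
Δ = 6!·8!·6!/21! = 1/2444321880
Racah Σ t=0..6: t=0:+1/2612736000 t=1:−1/20736000 t=2:+1/1658880 t=3:−1/746496 t=4:+1/1658880 t=5:−1/20736000 t=6:+1/2612736000 = -1/4354560
⇒ 3j(7 6 7; 0 0 0)² = 1000/138567, sgn +1
Racah Σ t=5..6: t=5:−1/232243200 t=6:+1/130636800 = 1/298598400
⇒ 3j(7 6 7; -6 3 3)² = 7/1292, sgn +1
4πI² = N·(3j₀)²·(3jₘ)² = 131250/1147619
I = +1·√(0.114367/4π) = 0.09539945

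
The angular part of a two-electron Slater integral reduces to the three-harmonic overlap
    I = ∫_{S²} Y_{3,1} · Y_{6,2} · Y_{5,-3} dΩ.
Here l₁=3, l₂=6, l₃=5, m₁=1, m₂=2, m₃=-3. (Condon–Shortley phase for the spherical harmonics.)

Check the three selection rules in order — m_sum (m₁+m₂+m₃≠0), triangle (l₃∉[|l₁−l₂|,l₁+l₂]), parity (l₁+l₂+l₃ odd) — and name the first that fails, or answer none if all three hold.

m₁+m₂+m₃ = 1 + 2 − 3 = 0  ✓
triangle: |3−6|=3 ≤ l₃=5 ≤ 3+6=9  ✓
parity: l₁+l₂+l₃ = 14 is even  ✓

none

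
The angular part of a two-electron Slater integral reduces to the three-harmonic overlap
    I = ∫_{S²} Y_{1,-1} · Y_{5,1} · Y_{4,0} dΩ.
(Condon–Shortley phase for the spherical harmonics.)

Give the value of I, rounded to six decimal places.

-0.190188

m-sum 0 ✓  L=10 even ✓  4≤4≤6 ✓
Π(2lᵢ+1) = 3×11×9 = 297
triangle coeff Δ(1,5,4) = 1/495
Σ_t [1,1]: t=1:−1/576 = -1/576
(3j)²=5/99 [(1 5 4; 0 0 0)], sign=-1
Σ_t [2,2]: t=2:+1/1152 = 1/1152
(3j)²=1/33 [(1 5 4; -1 1 0)], sign=+1
⇒ 4πI² = 5/11
I = (-1)√(5/11/(4π)) = -0.19018827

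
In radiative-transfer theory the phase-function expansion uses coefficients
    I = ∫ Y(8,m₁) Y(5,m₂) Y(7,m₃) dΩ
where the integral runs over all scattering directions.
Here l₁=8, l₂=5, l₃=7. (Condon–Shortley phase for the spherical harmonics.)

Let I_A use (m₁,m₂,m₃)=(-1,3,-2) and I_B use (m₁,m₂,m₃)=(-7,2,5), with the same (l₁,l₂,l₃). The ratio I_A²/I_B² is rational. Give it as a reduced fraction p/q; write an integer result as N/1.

l's match ⇒ only the (l;m) 3-j factors differ between A and B.
A: triangle coeff Δ(8,5,7) = 1/814773960; Σ_t [4,6]: t=4:+1/16588800 t=5:−1/12441600 t=6:+1/87091200 = -1/116121600; (3j)²=27/46189 [(8 5 7; -1 3 -2)], sign=+1
B: triangle coeff Δ(8,5,7) = 1/814773960; Σ_t [5,6]: t=5:−1/1741824000 t=6:+1/1567641600 = 1/15676416000; (3j)²=11/58140 [(8 5 7; -7 2 5)], sign=+1
I_A²/I_B² = (27/46189)/(11/58140) = 4860/1573

4860/1573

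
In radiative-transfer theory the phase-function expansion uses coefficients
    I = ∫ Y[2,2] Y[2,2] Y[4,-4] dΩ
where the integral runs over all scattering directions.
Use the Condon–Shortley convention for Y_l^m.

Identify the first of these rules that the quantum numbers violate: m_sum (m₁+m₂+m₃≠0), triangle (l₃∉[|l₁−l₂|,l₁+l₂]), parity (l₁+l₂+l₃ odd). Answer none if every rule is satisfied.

none

m₁+m₂+m₃ = 2 + 2 − 4 = 0  ✓
triangle: |2−2|=0 ≤ l₃=4 ≤ 2+2=4  ✓
parity: l₁+l₂+l₃ = 8 is even  ✓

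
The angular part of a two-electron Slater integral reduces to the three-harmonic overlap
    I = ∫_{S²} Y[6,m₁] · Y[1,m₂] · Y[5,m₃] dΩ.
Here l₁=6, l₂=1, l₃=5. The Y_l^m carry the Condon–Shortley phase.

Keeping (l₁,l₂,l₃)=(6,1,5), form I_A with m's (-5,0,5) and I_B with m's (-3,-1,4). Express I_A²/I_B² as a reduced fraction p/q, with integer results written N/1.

l's match ⇒ only the (l;m) 3-j factors differ between A and B.
A: triangle coeff Δ(6,1,5) = 1/858; Σ_t [1,1]: t=1:−1/3628800 = -1/3628800; (3j)²=1/78 [(6 1 5; -5 0 5)], sign=-1
B: triangle coeff Δ(6,1,5) = 1/858; Σ_t [0,0]: t=0:+1/725760 = 1/725760; (3j)²=1/286 [(6 1 5; -3 -1 4)], sign=-1
I_A²/I_B² = (1/78)/(1/286) = 11/3

11/3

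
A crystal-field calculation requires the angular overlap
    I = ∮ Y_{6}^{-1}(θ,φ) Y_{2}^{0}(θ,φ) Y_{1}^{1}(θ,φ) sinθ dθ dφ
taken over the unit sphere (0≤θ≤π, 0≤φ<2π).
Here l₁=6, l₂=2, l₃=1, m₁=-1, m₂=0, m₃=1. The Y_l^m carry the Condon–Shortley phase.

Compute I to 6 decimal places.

0.000000

|6−2|≤1≤6+2 violated ⇒ I = 0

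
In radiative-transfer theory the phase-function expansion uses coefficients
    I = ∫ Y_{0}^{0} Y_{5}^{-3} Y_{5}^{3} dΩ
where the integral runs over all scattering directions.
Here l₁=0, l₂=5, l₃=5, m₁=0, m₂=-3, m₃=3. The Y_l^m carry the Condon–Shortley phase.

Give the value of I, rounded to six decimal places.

Checks pass: Σm=0; 10 even; l₃=5∈[5,5].
(2·0+1)(2·5+1)(2·5+1) = 121
Δ: 0! 0! 10! / 11! → 1/11
sum: t=0:+1/14400 = 1/14400
3j²(0 5 5; 0 0 0) = Δ·Π!·Σ² = 1/11  (sign -1)
sum: t=0:+1/80640 = 1/80640
3j²(0 5 5; 0 -3 3) = Δ·Π!·Σ² = 1/11  (sign +1)
combine: 4πI² = 121·1/11·1/11 = 1/1
take √, sign -1: I = -0.28209479

-0.282095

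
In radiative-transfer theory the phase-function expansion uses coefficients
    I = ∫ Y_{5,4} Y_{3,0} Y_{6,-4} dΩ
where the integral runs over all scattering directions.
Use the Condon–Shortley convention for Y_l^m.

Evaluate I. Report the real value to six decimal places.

Checks pass: Σm=0; 14 even; l₃=6∈[2,8].
(2·5+1)(2·3+1)(2·6+1) = 1001
Δ: 2! 8! 4! / 15! → 1/675675
sum: t=0:+1/8640 t=1:−1/2304 t=2:+1/8640 = -7/34560
3j²(5 3 6; 0 0 0) = Δ·Π!·Σ² = 7/429  (sign -1)
sum: t=0:+1/60480 t=1:−1/161280 = 1/96768
3j²(5 3 6; 4 0 -4) = Δ·Π!·Σ² = 15/1001  (sign +1)
combine: 4πI² = 1001·7/429·15/1001 = 35/143
take √, sign -1: I = -0.13956004

-0.139560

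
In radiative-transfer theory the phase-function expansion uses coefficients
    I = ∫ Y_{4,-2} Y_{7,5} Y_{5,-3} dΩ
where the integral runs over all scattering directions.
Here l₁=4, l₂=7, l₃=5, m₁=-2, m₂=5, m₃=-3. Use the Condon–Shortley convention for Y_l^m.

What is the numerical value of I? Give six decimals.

m-sum 0 ✓  L=16 even ✓  3≤5≤11 ✓
Π(2lᵢ+1) = 9×15×11 = 1485
triangle coeff Δ(4,7,5) = 1/6126120
Σ_t [2,4]: t=2:+1/69120 t=3:−1/20736 t=4:+1/69120 = -1/51840
(3j)²=280/21879 [(4 7 5; 0 0 0)], sign=+1
Σ_t [4,6]: t=4:+1/3870720 t=5:−1/604800 t=6:+1/2073600 = -53/58060800
(3j)²=2809/185640 [(4 7 5; -2 5 -3)], sign=-1
⇒ 4πI² = 14045/48841
I = (-1)√(14045/48841/(4π)) = -0.15127378

-0.151274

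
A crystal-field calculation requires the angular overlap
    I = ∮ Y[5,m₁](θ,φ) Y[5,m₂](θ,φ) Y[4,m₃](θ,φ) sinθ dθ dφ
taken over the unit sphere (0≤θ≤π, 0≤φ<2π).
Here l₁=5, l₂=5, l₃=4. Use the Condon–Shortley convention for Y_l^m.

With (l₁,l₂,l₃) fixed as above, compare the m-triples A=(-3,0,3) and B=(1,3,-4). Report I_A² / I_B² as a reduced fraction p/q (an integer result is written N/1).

3/5

l's match ⇒ only the (l;m) 3-j factors differ between A and B.
A: triangle coeff Δ(5,5,4) = 1/3153150; Σ_t [4,5]: t=4:+1/6912 t=5:−1/17280 = 1/11520; (3j)²=2/143 [(5 5 4; -3 0 3)], sign=-1
B: triangle coeff Δ(5,5,4) = 1/3153150; Σ_t [4,4]: t=4:+1/27648 = 1/27648; (3j)²=10/429 [(5 5 4; 1 3 -4)], sign=+1
I_A²/I_B² = (2/143)/(10/429) = 3/5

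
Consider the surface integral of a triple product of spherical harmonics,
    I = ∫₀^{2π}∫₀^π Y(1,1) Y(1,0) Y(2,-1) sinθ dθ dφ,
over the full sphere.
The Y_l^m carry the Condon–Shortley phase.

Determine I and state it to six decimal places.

-0.218510

Checks pass: Σm=0; 4 even; l₃=2∈[0,2].
(2·1+1)(2·1+1)(2·2+1) = 45
Δ: 0! 2! 2! / 5! → 1/30
sum: t=0:+1/1 = 1/1
3j²(1 1 2; 0 0 0) = Δ·Π!·Σ² = 2/15  (sign +1)
sum: t=0:+1/2 = 1/2
3j²(1 1 2; 1 0 -1) = Δ·Π!·Σ² = 1/10  (sign -1)
combine: 4πI² = 45·2/15·1/10 = 3/5
take √, sign -1: I = -0.21850969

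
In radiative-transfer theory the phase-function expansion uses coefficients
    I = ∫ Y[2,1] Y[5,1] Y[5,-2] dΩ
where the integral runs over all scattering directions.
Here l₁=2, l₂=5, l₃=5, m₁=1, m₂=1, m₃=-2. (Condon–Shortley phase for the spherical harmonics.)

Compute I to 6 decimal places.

Rules hold: Σm=0, L=12 even, 3≤5≤7.
N = 5·11·11 = 605
Δ = 2!·2!·8!/13! = 1/38610
Racah Σ t=0..2: t=0:+1/2880 t=1:−1/576 t=2:+1/2880 = -1/960
⇒ 3j(2 5 5; 0 0 0)² = 10/429, sgn +1
Racah Σ t=0..1: t=0:+1/2880 t=1:−1/1440 = -1/2880
⇒ 3j(2 5 5; 1 1 -2)² = 7/715, sgn +1
4πI² = N·(3j₀)²·(3jₘ)² = 70/507
I = +1·√(0.138067/4π) = 0.10481902

0.104819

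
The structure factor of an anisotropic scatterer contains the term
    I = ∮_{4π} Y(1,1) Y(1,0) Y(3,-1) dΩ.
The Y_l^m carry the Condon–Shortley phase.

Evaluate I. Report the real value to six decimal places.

0.000000

l₃=3 ∉ [0,2] — triangle fails ⇒ I = 0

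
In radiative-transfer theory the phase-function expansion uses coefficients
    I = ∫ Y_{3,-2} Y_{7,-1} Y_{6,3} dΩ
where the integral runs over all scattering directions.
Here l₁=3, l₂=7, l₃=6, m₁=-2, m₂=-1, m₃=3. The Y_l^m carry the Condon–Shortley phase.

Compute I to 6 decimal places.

m-sum 0 ✓  L=16 even ✓  4≤6≤10 ✓
Π(2lᵢ+1) = 7×15×13 = 1365
triangle coeff Δ(3,7,6) = 1/2042040
Σ_t [1,3]: t=1:−1/207360 t=2:+1/57600 t=3:−1/207360 = 1/129600
(3j)²=168/12155 [(3 7 6; 0 0 0)], sign=+1
Σ_t [3,4]: t=3:−1/362880 t=4:+1/1935360 = -13/5806080
(3j)²=195/10472 [(3 7 6; -2 -1 3)], sign=+1
⇒ 4πI² = 12285/34969
I = (+1)√(12285/34969/(4π)) = 0.16720184

0.167202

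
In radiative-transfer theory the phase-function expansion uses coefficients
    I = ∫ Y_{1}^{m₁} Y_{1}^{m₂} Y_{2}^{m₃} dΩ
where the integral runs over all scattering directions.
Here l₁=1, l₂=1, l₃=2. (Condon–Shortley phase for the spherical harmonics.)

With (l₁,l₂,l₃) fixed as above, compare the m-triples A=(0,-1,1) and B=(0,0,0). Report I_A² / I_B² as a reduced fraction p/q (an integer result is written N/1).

Shared (l₁,l₂,l₃)=(1,1,2): N and (l;000)² cancel in I_A²/I_B².
A: Δ = 0!·2!·2!/5! = 1/30; Racah Σ t=0..0: t=0:+1/2 = 1/2; ⇒ 3j(1 1 2; 0 -1 1)² = 1/10, sgn -1
B: Δ = 0!·2!·2!/5! = 1/30; Racah Σ t=0..0: t=0:+1/1 = 1/1; ⇒ 3j(1 1 2; 0 0 0)² = 2/15, sgn +1
I_A²/I_B² = (1/10)/(2/15) = 3/4

3/4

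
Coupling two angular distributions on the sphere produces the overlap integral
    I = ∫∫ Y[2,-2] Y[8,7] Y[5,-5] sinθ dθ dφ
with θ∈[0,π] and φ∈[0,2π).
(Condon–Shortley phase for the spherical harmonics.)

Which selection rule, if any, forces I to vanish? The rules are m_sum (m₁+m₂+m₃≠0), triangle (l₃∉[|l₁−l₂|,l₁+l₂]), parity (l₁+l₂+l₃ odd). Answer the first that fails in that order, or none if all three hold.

triangle

azimuthal sum: -2 + 7 − 5 = 0  ✓
6 ≤ 5 ≤ 10 (triangle on l)  ✗
L = 2 + 8 + 5 = 15 (odd)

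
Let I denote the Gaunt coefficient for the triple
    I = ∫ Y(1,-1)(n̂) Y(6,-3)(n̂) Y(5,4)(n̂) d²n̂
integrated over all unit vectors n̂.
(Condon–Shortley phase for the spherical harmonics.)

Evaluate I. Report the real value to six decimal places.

-0.070770

m-sum 0 ✓  L=12 even ✓  5≤5≤7 ✓
Π(2lᵢ+1) = 3×13×11 = 429
triangle coeff Δ(1,6,5) = 1/858
Σ_t [1,1]: t=1:−1/14400 = -1/14400
(3j)²=6/143 [(1 6 5; 0 0 0)], sign=+1
Σ_t [2,2]: t=2:+1/725760 = 1/725760
(3j)²=1/286 [(1 6 5; -1 -3 4)], sign=-1
⇒ 4πI² = 9/143
I = (-1)√(9/143/(4π)) = -0.07076985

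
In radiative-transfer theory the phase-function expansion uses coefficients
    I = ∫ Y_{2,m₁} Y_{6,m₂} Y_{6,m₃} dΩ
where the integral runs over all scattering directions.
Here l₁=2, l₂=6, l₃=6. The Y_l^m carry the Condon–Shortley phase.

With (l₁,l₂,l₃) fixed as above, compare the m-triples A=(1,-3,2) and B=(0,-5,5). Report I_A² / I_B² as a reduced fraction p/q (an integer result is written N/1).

l's match ⇒ only the (l;m) 3-j factors differ between A and B.
A: triangle coeff Δ(2,6,6) = 1/90090; Σ_t [0,1]: t=0:+1/60480 t=1:−1/161280 = 1/96768; (3j)²=15/1001 [(2 6 6; 1 -3 2)], sign=+1
B: triangle coeff Δ(2,6,6) = 1/90090; Σ_t [0,1]: t=0:+1/1451520 t=1:−1/3628800 = 1/2419200; (3j)²=11/910 [(2 6 6; 0 -5 5)], sign=-1
I_A²/I_B² = (15/1001)/(11/910) = 150/121

150/121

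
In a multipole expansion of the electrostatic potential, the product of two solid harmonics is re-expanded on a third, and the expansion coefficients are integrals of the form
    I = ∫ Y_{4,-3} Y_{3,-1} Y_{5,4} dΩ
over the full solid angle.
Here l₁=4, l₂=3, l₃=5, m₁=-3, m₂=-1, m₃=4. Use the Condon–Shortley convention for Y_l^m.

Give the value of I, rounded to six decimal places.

0.042401

m-sum 0 ✓  L=12 even ✓  1≤5≤7 ✓
Π(2lᵢ+1) = 9×7×11 = 693
triangle coeff Δ(4,3,5) = 1/180180
Σ_t [0,2]: t=0:+1/576 t=1:−1/144 t=2:+1/576 = -1/288
(3j)²=20/1001 [(4 3 5; 0 0 0)], sign=+1
Σ_t [1,2]: t=1:−1/4320 t=2:+1/5760 = -1/17280
(3j)²=7/4290 [(4 3 5; -3 -1 4)], sign=+1
⇒ 4πI² = 42/1859
I = (+1)√(42/1859/(4π)) = 0.04240138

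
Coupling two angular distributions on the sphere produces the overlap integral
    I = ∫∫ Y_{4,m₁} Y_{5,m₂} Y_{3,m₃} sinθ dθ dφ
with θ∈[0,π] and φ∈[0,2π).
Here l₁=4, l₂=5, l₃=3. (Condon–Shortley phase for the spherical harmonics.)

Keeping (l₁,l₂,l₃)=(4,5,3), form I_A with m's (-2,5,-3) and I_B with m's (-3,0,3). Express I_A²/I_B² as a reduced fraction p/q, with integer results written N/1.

Shared (l₁,l₂,l₃)=(4,5,3): N and (l;000)² cancel in I_A²/I_B².
A: Δ = 6!·2!·4!/13! = 1/180180; Racah Σ t=6..6: t=6:+1/34560 = 1/34560; ⇒ 3j(4 5 3; -2 5 -3)² = 5/286, sgn +1
B: Δ = 6!·2!·4!/13! = 1/180180; Racah Σ t=5..5: t=5:−1/5760 = -1/5760; ⇒ 3j(4 5 3; -3 0 3)² = 5/572, sgn -1
I_A²/I_B² = (5/286)/(5/572) = 2/1

2/1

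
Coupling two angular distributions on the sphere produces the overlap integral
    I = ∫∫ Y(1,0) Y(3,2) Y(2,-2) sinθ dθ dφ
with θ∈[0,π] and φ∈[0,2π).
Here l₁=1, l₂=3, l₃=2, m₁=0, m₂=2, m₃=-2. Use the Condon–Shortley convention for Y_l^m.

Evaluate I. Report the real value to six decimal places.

0.184674

m-sum 0 ✓  L=6 even ✓  2≤2≤4 ✓
Π(2lᵢ+1) = 3×7×5 = 105
triangle coeff Δ(1,3,2) = 1/105
Σ_t [1,1]: t=1:−1/4 = -1/4
(3j)²=3/35 [(1 3 2; 0 0 0)], sign=-1
Σ_t [1,1]: t=1:−1/24 = -1/24
(3j)²=1/21 [(1 3 2; 0 2 -2)], sign=-1
⇒ 4πI² = 3/7
I = (+1)√(3/7/(4π)) = 0.18467439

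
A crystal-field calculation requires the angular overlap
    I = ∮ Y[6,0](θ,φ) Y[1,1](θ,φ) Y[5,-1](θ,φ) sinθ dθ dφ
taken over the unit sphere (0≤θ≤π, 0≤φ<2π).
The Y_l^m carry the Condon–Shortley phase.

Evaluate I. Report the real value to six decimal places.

Checks pass: Σm=0; 12 even; l₃=5∈[5,7].
(2·6+1)(2·1+1)(2·5+1) = 429
Δ: 2! 10! 0! / 13! → 1/858
sum: t=1:−1/14400 = -1/14400
3j²(6 1 5; 0 0 0) = Δ·Π!·Σ² = 6/143  (sign +1)
sum: t=2:+1/34560 = 1/34560
3j²(6 1 5; 0 1 -1) = Δ·Π!·Σ² = 5/286  (sign +1)
combine: 4πI² = 429·6/143·5/286 = 45/143
take √, sign +1: I = 0.15824621

0.158246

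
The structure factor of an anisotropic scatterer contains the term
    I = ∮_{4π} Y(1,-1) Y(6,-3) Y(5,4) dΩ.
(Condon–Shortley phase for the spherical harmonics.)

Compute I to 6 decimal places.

-0.070770

Checks pass: Σm=0; 12 even; l₃=5∈[5,7].
(2·1+1)(2·6+1)(2·5+1) = 429
Δ: 2! 0! 10! / 13! → 1/858
sum: t=1:−1/14400 = -1/14400
3j²(1 6 5; 0 0 0) = Δ·Π!·Σ² = 6/143  (sign +1)
sum: t=2:+1/725760 = 1/725760
3j²(1 6 5; -1 -3 4) = Δ·Π!·Σ² = 1/286  (sign -1)
combine: 4πI² = 429·6/143·1/286 = 9/143
take √, sign -1: I = -0.07076985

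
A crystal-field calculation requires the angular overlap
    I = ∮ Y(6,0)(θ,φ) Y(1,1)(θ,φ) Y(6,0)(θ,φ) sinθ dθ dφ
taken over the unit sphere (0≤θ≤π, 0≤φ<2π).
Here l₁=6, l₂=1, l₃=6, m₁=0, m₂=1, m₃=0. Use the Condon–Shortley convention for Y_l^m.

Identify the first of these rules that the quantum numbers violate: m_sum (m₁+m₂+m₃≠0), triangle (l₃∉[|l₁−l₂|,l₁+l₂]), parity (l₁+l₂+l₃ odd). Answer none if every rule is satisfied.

azimuthal sum: 0 + 1 + 0 = 1  ✗
5 ≤ 6 ≤ 7 (triangle on l)
L = 6 + 1 + 6 = 13 (odd)

m_sum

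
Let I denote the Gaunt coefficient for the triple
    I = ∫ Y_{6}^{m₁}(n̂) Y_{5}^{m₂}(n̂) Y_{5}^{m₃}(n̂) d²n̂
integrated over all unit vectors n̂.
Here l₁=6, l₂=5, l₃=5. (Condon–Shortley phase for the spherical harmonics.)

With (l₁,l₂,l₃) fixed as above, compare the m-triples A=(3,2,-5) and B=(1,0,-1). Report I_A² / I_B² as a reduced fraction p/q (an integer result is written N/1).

Same 6,5,5: normalisation and zero-m 3j drop out of the ratio.
A: Δ: 6! 6! 4! / 17! → 1/28588560; sum: t=3:−1/622080 = -1/622080; 3j²(6 5 5; 3 2 -5) = Δ·Π!·Σ² = 105/4862  (sign -1)
B: Δ: 6! 6! 4! / 17! → 1/28588560; sum: t=1:−1/138240 t=2:+1/10368 t=3:−1/6912 t=4:+1/34560 t=5:−1/2073600 = -7/259200; 3j²(6 5 5; 1 0 -1) = Δ·Π!·Σ² = 28/7293  (sign -1)
I_A²/I_B² = (105/4862)/(28/7293) = 45/8

45/8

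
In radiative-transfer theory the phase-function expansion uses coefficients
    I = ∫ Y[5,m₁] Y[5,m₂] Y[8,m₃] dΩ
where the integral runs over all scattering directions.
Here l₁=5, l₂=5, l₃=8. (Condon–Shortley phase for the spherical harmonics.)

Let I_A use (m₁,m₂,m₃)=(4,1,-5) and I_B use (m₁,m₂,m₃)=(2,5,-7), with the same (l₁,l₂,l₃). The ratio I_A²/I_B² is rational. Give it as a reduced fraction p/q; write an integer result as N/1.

8/25

Same 5,5,8: normalisation and zero-m 3j drop out of the ratio.
A: Δ: 2! 8! 8! / 19! → 1/37413090; sum: t=0:+1/14515200 t=1:−1/29030400 = 1/29030400; 3j²(5 5 8; 4 1 -5) = Δ·Π!·Σ² = 12/1615  (sign -1)
B: Δ: 2! 8! 8! / 19! → 1/37413090; sum: t=2:+1/406425600 = 1/406425600; 3j²(5 5 8; 2 5 -7) = Δ·Π!·Σ² = 15/646  (sign -1)
I_A²/I_B² = (12/1615)/(15/646) = 8/25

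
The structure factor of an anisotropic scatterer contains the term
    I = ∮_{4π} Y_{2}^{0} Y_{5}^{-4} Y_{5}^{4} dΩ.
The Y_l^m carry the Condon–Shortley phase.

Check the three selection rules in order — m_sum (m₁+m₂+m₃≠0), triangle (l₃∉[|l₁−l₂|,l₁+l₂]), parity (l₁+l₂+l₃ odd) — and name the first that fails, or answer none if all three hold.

none

Σmᵢ = 0  ✓
l₃∈[|l₁−l₂|,l₁+l₂]=[3,7], have l₃=5  ✓
Σlᵢ = 12 ⇒ even  ✓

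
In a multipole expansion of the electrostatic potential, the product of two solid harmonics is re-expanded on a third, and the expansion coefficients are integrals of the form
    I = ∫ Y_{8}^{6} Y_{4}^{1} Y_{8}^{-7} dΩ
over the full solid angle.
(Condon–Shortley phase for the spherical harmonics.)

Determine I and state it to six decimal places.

m-sum 0 ✓  L=20 even ✓  4≤8≤12 ✓
Π(2lᵢ+1) = 17×9×17 = 2601
triangle coeff Δ(8,4,8) = 1/185175900
Σ_t [0,4]: t=0:+1/557383680 t=1:−1/21772800 t=2:+1/8294400 t=3:−1/21772800 t=4:+1/557383680 = 1/30965760
(3j)²=36/4199 [(8 4 8; 0 0 0)], sign=+1
Σ_t [1,2]: t=1:−1/5748019200 t=2:+1/11496038400 = -1/11496038400
(3j)²=13/1938 [(8 4 8; 6 1 -7)], sign=+1
⇒ 4πI² = 54/361
I = (+1)√(54/361/(4π)) = 0.10910342

0.109103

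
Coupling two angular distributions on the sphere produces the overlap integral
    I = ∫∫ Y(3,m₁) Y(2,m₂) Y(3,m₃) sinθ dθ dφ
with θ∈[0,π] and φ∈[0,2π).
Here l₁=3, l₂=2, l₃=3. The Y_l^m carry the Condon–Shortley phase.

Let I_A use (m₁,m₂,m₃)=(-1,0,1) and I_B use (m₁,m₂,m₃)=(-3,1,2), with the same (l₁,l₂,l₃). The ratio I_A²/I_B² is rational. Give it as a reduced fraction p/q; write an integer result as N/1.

Same 3,2,3: normalisation and zero-m 3j drop out of the ratio.
A: Δ: 2! 4! 2! / 9! → 1/3780; sum: t=0:+1/96 t=1:−1/6 t=2:+1/16 = -3/32; 3j²(3 2 3; -1 0 1) = Δ·Π!·Σ² = 3/140  (sign -1)
B: Δ: 2! 4! 2! / 9! → 1/3780; sum: t=2:+1/48 = 1/48; 3j²(3 2 3; -3 1 2) = Δ·Π!·Σ² = 5/84  (sign -1)
I_A²/I_B² = (3/140)/(5/84) = 9/25

9/25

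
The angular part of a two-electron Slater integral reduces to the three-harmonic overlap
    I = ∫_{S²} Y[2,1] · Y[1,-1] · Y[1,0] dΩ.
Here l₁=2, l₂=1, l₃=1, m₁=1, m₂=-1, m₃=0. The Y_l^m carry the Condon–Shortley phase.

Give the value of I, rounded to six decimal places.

Rules hold: Σm=0, L=4 even, 1≤1≤3.
N = 5·3·3 = 45
Δ = 2!·2!·0!/5! = 1/30
Racah Σ t=1..1: t=1:−1/1 = -1/1
⇒ 3j(2 1 1; 0 0 0)² = 2/15, sgn +1
Racah Σ t=0..0: t=0:+1/2 = 1/2
⇒ 3j(2 1 1; 1 -1 0)² = 1/10, sgn -1
4πI² = N·(3j₀)²·(3jₘ)² = 3/5
I = -1·√(0.6/4π) = -0.21850969

-0.218510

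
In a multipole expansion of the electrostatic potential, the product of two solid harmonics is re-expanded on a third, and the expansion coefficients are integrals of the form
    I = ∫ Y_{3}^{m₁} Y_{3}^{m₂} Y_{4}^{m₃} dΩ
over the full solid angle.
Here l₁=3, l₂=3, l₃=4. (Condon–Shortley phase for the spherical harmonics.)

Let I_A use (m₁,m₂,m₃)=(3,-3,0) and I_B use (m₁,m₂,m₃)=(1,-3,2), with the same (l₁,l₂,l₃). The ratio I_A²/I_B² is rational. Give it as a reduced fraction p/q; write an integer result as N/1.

1/6

l's match ⇒ only the (l;m) 3-j factors differ between A and B.
A: triangle coeff Δ(3,3,4) = 1/34650; Σ_t [0,0]: t=0:+1/1152 = 1/1152; (3j)²=1/154 [(3 3 4; 3 -3 0)], sign=+1
B: triangle coeff Δ(3,3,4) = 1/34650; Σ_t [0,0]: t=0:+1/192 = 1/192; (3j)²=3/77 [(3 3 4; 1 -3 2)], sign=+1
I_A²/I_B² = (1/154)/(3/77) = 1/6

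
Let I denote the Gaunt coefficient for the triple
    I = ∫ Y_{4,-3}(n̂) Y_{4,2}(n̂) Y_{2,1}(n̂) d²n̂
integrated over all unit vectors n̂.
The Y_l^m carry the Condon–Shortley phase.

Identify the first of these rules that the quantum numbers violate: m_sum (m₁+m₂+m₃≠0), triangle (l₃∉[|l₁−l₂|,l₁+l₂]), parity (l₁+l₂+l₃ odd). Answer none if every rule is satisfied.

azimuthal sum: -3 + 2 + 1 = 0  ✓
0 ≤ 2 ≤ 8 (triangle on l)  ✓
L = 4 + 4 + 2 = 10 (even)  ✓

none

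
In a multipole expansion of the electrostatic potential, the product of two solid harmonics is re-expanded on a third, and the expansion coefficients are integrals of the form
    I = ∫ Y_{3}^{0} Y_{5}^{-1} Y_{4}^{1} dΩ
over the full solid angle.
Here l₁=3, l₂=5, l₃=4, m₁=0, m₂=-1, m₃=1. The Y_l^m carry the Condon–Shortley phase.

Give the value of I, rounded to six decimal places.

m-sum 0 ✓  L=12 even ✓  2≤4≤8 ✓
Π(2lᵢ+1) = 7×11×9 = 693
triangle coeff Δ(3,5,4) = 1/180180
Σ_t [1,3]: t=1:−1/576 t=2:+1/144 t=3:−1/576 = 1/288
(3j)²=20/1001 [(3 5 4; 0 0 0)], sign=+1
Σ_t [1,3]: t=1:−1/432 t=2:+1/192 t=3:−1/1440 = 19/8640
(3j)²=361/30030 [(3 5 4; 0 -1 1)], sign=-1
⇒ 4πI² = 2166/13013
I = (-1)√(2166/13013/(4π)) = -0.11508947

-0.115089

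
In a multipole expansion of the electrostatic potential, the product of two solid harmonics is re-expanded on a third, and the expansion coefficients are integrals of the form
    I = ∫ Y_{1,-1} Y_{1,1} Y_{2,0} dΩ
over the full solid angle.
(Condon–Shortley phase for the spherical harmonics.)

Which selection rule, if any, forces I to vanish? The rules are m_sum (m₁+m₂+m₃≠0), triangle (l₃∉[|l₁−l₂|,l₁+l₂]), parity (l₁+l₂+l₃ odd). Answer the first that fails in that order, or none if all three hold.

m₁+m₂+m₃ = -1 + 1 + 0 = 0  ✓
triangle: |1−1|=0 ≤ l₃=2 ≤ 1+1=2  ✓
parity: l₁+l₂+l₃ = 4 is even  ✓

none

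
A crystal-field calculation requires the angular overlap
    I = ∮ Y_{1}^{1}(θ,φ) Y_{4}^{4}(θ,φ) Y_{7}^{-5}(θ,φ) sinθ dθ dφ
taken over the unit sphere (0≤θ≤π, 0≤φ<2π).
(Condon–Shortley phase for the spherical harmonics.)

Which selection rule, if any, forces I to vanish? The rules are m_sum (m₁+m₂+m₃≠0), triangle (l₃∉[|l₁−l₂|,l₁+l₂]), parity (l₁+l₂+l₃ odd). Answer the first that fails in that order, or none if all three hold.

triangle

Σmᵢ = 0  ✓
l₃∈[|l₁−l₂|,l₁+l₂]=[3,5], have l₃=7  ✗
Σlᵢ = 12 ⇒ even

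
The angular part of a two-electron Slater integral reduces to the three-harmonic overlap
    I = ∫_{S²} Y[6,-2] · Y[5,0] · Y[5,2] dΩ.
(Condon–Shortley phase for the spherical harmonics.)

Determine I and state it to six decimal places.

-0.043391

m-sum 0 ✓  L=16 even ✓  1≤5≤11 ✓
Π(2lᵢ+1) = 13×11×11 = 1573
triangle coeff Δ(6,5,5) = 1/28588560
Σ_t [1,5]: t=1:−1/345600 t=2:+1/13824 t=3:−1/5184 t=4:+1/13824 t=5:−1/345600 = -7/129600
(3j)²=80/7293 [(6 5 5; 0 0 0)], sign=+1
Σ_t [2,5]: t=2:+1/207360 t=3:−1/17280 t=4:+1/13824 t=5:−1/103680 = 1/103680
(3j)²=10/7293 [(6 5 5; -2 0 2)], sign=-1
⇒ 4πI² = 800/33813
I = (-1)√(800/33813/(4π)) = -0.04339086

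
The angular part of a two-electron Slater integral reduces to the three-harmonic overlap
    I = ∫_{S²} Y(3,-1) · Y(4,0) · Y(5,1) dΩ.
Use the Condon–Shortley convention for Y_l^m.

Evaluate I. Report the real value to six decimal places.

Checks pass: Σm=0; 12 even; l₃=5∈[1,7].
(2·3+1)(2·4+1)(2·5+1) = 693
Δ: 2! 4! 6! / 13! → 1/180180
sum: t=0:+1/576 t=1:−1/144 t=2:+1/576 = -1/288
3j²(3 4 5; 0 0 0) = Δ·Π!·Σ² = 20/1001  (sign +1)
sum: t=0:+1/2304 t=1:−1/216 t=2:+1/384 = -11/6912
3j²(3 4 5; -1 0 1) = Δ·Π!·Σ² = 11/1638  (sign -1)
combine: 4πI² = 693·20/1001·11/1638 = 110/1183
take √, sign -1: I = -0.08601992

-0.086020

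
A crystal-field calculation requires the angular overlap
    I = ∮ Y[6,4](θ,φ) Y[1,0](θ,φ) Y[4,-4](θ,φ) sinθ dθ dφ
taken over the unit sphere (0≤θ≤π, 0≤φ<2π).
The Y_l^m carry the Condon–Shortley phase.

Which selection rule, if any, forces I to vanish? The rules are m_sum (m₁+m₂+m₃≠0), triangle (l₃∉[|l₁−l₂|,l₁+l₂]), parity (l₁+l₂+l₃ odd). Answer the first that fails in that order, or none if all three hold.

triangle

Σmᵢ = 0  ✓
l₃∈[|l₁−l₂|,l₁+l₂]=[5,7], have l₃=4  ✗
Σlᵢ = 11 ⇒ odd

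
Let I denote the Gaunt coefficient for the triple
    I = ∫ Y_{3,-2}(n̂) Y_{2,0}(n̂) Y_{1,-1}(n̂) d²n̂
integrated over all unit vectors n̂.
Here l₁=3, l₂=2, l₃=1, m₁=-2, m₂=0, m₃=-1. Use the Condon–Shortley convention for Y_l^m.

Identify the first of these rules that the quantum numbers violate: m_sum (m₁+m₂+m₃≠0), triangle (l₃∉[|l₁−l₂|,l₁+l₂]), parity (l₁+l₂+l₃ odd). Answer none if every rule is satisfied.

Σmᵢ = -3  ✗
l₃∈[|l₁−l₂|,l₁+l₂]=[1,5], have l₃=1
Σlᵢ = 6 ⇒ even

m_sum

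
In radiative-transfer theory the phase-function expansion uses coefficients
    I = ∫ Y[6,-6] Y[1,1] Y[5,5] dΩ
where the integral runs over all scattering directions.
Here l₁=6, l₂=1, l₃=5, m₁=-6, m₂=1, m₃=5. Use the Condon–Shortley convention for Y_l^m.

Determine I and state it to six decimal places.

0.331940

m-sum 0 ✓  L=12 even ✓  5≤5≤7 ✓
Π(2lᵢ+1) = 13×3×11 = 429
triangle coeff Δ(6,1,5) = 1/858
Σ_t [1,1]: t=1:−1/14400 = -1/14400
(3j)²=6/143 [(6 1 5; 0 0 0)], sign=+1
Σ_t [2,2]: t=2:+1/7257600 = 1/7257600
(3j)²=1/13 [(6 1 5; -6 1 5)], sign=+1
⇒ 4πI² = 18/13
I = (+1)√(18/13/(4π)) = 0.33194004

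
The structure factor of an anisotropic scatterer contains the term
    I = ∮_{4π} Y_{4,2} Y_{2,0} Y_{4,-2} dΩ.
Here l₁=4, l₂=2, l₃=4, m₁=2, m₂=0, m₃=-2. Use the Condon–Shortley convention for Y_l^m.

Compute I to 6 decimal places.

Checks pass: Σm=0; 10 even; l₃=4∈[2,6].
(2·4+1)(2·2+1)(2·4+1) = 405
Δ: 2! 6! 2! / 11! → 1/13860
sum: t=0:+1/192 t=1:−1/36 t=2:+1/192 = -5/288
3j²(4 2 4; 0 0 0) = Δ·Π!·Σ² = 20/693  (sign -1)
sum: t=0:+1/192 t=1:−1/120 t=2:+1/2880 = -1/360
3j²(4 2 4; 2 0 -2) = Δ·Π!·Σ² = 16/3465  (sign -1)
combine: 4πI² = 405·20/693·16/3465 = 320/5929
take √, sign +1: I = 0.06553591

0.065536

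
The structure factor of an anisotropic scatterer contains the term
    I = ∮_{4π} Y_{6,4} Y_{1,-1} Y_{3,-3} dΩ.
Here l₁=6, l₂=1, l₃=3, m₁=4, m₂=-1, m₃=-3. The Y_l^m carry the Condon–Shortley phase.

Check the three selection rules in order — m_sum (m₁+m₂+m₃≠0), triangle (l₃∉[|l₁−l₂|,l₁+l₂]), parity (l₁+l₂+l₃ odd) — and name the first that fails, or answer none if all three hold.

azimuthal sum: 4 − 1 − 3 = 0  ✓
5 ≤ 3 ≤ 7 (triangle on l)  ✗
L = 6 + 1 + 3 = 10 (even)

triangle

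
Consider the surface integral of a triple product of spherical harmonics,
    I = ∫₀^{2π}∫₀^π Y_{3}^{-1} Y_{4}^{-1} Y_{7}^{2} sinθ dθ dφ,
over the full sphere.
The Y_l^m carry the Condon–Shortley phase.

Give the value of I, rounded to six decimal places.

0.239176

Checks pass: Σm=0; 14 even; l₃=7∈[1,7].
(2·3+1)(2·4+1)(2·7+1) = 945
Δ: 0! 6! 8! / 15! → 1/45045
sum: t=0:+1/20736 = 1/20736
3j²(3 4 7; 0 0 0) = Δ·Π!·Σ² = 35/1287  (sign -1)
sum: t=0:+1/34560 = 1/34560
3j²(3 4 7; -1 -1 2) = Δ·Π!·Σ² = 4/143  (sign -1)
combine: 4πI² = 945·35/1287·4/143 = 14700/20449
take √, sign +1: I = 0.23917605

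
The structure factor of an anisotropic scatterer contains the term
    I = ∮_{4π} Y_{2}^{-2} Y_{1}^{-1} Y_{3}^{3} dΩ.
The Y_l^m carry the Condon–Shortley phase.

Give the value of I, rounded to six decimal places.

Rules hold: Σm=0, L=6 even, 1≤3≤3.
N = 5·3·7 = 105
Δ = 0!·4!·2!/7! = 1/105
Racah Σ t=0..0: t=0:+1/4 = 1/4
⇒ 3j(2 1 3; 0 0 0)² = 3/35, sgn -1
Racah Σ t=0..0: t=0:+1/48 = 1/48
⇒ 3j(2 1 3; -2 -1 3)² = 1/7, sgn +1
4πI² = N·(3j₀)²·(3jₘ)² = 9/7
I = -1·√(1.28571/4π) = -0.31986543

-0.319865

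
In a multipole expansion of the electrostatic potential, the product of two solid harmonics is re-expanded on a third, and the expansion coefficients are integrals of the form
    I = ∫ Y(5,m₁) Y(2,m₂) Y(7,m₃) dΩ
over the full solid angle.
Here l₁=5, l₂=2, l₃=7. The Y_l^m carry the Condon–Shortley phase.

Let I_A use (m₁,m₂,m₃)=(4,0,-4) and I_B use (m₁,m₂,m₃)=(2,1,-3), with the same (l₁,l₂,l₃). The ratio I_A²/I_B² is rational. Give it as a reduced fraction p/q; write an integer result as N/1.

l's match ⇒ only the (l;m) 3-j factors differ between A and B.
A: triangle coeff Δ(5,2,7) = 1/15015; Σ_t [0,0]: t=0:+1/1451520 = 1/1451520; (3j)²=1/91 [(5 2 7; 4 0 -4)], sign=-1
B: triangle coeff Δ(5,2,7) = 1/15015; Σ_t [0,0]: t=0:+1/181440 = 1/181440; (3j)²=32/1001 [(5 2 7; 2 1 -3)], sign=+1
I_A²/I_B² = (1/91)/(32/1001) = 11/32

11/32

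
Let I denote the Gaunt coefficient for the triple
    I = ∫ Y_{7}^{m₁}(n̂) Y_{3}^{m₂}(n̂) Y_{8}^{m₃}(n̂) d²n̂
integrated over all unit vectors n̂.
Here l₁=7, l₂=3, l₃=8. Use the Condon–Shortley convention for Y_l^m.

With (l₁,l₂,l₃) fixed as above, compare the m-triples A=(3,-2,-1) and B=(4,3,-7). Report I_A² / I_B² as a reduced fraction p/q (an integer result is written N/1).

l's match ⇒ only the (l;m) 3-j factors differ between A and B.
A: triangle coeff Δ(7,3,8) = 1/5290740; Σ_t [0,1]: t=0:+1/11612160 t=1:−1/52254720 = 1/14929920; (3j)²=1225/75582 [(7 3 8; 3 -2 -1)], sign=-1
B: triangle coeff Δ(7,3,8) = 1/5290740; Σ_t [2,2]: t=2:+1/1916006400 = 1/1916006400; (3j)²=15/1292 [(7 3 8; 4 3 -7)], sign=-1
I_A²/I_B² = (1225/75582)/(15/1292) = 490/351

490/351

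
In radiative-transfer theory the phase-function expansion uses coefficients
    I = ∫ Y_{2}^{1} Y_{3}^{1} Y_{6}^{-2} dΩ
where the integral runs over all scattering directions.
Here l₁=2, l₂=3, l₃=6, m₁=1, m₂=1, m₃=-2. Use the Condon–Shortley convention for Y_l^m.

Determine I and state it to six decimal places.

0.000000

l₃=6 ∉ [1,5] — triangle fails ⇒ I = 0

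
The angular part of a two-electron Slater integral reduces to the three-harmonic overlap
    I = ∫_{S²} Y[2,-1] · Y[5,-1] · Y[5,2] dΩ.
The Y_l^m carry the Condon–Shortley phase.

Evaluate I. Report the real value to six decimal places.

Rules hold: Σm=0, L=12 even, 3≤5≤7.
N = 5·11·11 = 605
Δ = 2!·2!·8!/13! = 1/38610
Racah Σ t=0..2: t=0:+1/2880 t=1:−1/576 t=2:+1/2880 = -1/960
⇒ 3j(2 5 5; 0 0 0)² = 10/429, sgn +1
Racah Σ t=1..2: t=1:−1/1440 t=2:+1/2880 = -1/2880
⇒ 3j(2 5 5; -1 -1 2)² = 7/715, sgn +1
4πI² = N·(3j₀)²·(3jₘ)² = 70/507
I = +1·√(0.138067/4π) = 0.10481902

0.104819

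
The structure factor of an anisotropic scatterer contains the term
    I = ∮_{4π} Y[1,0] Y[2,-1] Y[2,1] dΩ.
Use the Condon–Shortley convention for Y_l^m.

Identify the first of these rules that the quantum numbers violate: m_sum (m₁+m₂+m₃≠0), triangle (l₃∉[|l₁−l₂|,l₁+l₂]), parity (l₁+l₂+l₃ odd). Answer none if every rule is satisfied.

m₁+m₂+m₃ = 0 − 1 + 1 = 0  ✓
triangle: |1−2|=1 ≤ l₃=2 ≤ 1+2=3  ✓
parity: l₁+l₂+l₃ = 5 is odd  ✗

parity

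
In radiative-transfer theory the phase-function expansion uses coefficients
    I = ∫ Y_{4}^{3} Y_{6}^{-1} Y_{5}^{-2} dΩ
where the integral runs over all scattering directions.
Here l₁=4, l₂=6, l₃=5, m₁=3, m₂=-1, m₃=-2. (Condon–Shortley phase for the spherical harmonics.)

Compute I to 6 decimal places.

0.000000

Σlᵢ=15 odd — θ-integrand is odd under cosθ→−cosθ; I=0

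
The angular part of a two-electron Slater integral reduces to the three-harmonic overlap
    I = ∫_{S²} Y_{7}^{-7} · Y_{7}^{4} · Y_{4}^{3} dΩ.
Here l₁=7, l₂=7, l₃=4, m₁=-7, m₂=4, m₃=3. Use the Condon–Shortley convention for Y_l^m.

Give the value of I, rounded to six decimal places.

0.102369

Rules hold: Σm=0, L=18 even, 0≤4≤14.
N = 15·15·9 = 2025
Δ = 10!·4!·4!/19! = 1/58198140
Racah Σ t=3..7: t=3:−1/17418240 t=4:+1/622080 t=5:−1/230400 t=6:+1/622080 t=7:−1/17418240 = -1/806400
⇒ 3j(7 7 4; 0 0 0)² = 2268/230945, sgn -1
Racah Σ t=10..10: t=10:+1/522547200 = 1/522547200
⇒ 3j(7 7 4; -7 4 3)² = 77/11628, sgn -1
4πI² = N·(3j₀)²·(3jₘ)² = 178605/1356277
I = +1·√(0.131688/4π) = 0.10236881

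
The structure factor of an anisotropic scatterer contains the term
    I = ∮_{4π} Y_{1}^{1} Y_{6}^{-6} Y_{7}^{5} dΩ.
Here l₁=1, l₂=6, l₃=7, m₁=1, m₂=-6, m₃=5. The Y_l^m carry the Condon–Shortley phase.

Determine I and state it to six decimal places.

Rules hold: Σm=0, L=14 even, 5≤7≤7.
N = 3·13·15 = 585
Δ = 0!·2!·12!/15! = 1/1365
Racah Σ t=0..0: t=0:+1/518400 = 1/518400
⇒ 3j(1 6 7; 0 0 0)² = 7/195, sgn -1
Racah Σ t=0..0: t=0:+1/958003200 = 1/958003200
⇒ 3j(1 6 7; 1 -6 5)² = 1/1365, sgn +1
4πI² = N·(3j₀)²·(3jₘ)² = 1/65
I = -1·√(0.0153846/4π) = -0.03498955

-0.034990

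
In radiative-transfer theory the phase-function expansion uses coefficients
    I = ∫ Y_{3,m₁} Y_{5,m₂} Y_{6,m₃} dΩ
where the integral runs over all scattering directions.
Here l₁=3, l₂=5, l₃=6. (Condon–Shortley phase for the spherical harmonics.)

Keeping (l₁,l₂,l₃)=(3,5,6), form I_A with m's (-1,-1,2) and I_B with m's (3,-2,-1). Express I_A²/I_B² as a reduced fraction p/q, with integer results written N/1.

Shared (l₁,l₂,l₃)=(3,5,6): N and (l;000)² cancel in I_A²/I_B².
A: Δ = 2!·4!·8!/15! = 1/675675; Racah Σ t=0..2: t=0:+1/27648 t=1:−1/4320 t=2:+1/11520 = -1/9216; ⇒ 3j(3 5 6; -1 -1 2)² = 2/143, sgn -1
B: Δ = 2!·4!·8!/15! = 1/675675; Racah Σ t=0..0: t=0:+1/34560 = 1/34560; ⇒ 3j(3 5 6; 3 -2 -1)² = 7/429, sgn -1
I_A²/I_B² = (2/143)/(7/429) = 6/7

6/7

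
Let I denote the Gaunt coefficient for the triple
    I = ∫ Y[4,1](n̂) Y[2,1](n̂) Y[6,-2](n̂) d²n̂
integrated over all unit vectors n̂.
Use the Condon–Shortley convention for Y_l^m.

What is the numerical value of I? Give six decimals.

0.238034

m-sum 0 ✓  L=12 even ✓  2≤6≤6 ✓
Π(2lᵢ+1) = 9×5×13 = 585
triangle coeff Δ(4,2,6) = 1/6435
Σ_t [0,0]: t=0:+1/2304 = 1/2304
(3j)²=5/143 [(4 2 6; 0 0 0)], sign=+1
Σ_t [0,0]: t=0:+1/4320 = 1/4320
(3j)²=224/6435 [(4 2 6; 1 1 -2)], sign=+1
⇒ 4πI² = 1120/1573
I = (+1)√(1120/1573/(4π)) = 0.23803440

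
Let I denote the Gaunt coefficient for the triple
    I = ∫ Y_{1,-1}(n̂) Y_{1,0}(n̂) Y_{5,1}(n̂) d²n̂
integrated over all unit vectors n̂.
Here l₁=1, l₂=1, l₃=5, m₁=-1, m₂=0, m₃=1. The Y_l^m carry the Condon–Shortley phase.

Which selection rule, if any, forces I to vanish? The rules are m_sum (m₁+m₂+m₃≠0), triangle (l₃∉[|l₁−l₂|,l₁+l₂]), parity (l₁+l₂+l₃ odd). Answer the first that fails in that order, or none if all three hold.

triangle

azimuthal sum: -1 + 0 + 1 = 0  ✓
0 ≤ 5 ≤ 2 (triangle on l)  ✗
L = 1 + 1 + 5 = 7 (odd)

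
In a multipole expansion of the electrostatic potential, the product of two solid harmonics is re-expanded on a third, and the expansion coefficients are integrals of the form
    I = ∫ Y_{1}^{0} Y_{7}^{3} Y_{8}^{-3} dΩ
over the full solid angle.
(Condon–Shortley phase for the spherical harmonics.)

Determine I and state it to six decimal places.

Rules hold: Σm=0, L=16 even, 6≤8≤8.
N = 3·15·17 = 765
Δ = 0!·2!·14!/17! = 1/2040
Racah Σ t=0..0: t=0:+1/25401600 = 1/25401600
⇒ 3j(1 7 8; 0 0 0)² = 8/255, sgn +1
Racah Σ t=0..0: t=0:+1/87091200 = 1/87091200
⇒ 3j(1 7 8; 0 3 -3)² = 11/408, sgn -1
4πI² = N·(3j₀)²·(3jₘ)² = 11/17
I = -1·√(0.647059/4π) = -0.22691696

-0.226917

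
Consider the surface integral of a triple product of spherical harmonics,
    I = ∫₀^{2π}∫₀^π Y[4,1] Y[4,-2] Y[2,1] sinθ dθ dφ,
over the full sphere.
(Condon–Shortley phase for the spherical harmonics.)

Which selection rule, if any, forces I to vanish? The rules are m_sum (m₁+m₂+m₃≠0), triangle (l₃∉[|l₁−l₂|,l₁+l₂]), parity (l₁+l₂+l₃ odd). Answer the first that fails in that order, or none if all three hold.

azimuthal sum: 1 − 2 + 1 = 0  ✓
0 ≤ 2 ≤ 8 (triangle on l)  ✓
L = 4 + 4 + 2 = 10 (even)  ✓

none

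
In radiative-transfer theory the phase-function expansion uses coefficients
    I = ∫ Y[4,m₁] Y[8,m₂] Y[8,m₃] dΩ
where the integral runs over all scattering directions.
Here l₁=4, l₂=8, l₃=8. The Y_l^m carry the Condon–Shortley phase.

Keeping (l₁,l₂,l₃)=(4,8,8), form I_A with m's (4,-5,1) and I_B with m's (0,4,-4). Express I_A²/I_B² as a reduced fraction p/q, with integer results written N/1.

Same 4,8,8: normalisation and zero-m 3j drop out of the ratio.
A: Δ: 4! 4! 12! / 21! → 1/185175900; sum: t=0:+1/1254113280 = 1/1254113280; 3j²(4 8 8; 4 -5 1) = Δ·Π!·Σ² = 55/5814  (sign -1)
B: Δ: 4! 4! 12! / 21! → 1/185175900; sum: t=0:+1/275904921600 t=1:−1/1437004800 t=2:+1/116121600 t=3:−1/78382080 t=4:+1/557383680 = -1/328458240; 3j²(4 8 8; 0 4 -4) = Δ·Π!·Σ² = 16/4199  (sign -1)
I_A²/I_B² = (55/5814)/(16/4199) = 715/288

715/288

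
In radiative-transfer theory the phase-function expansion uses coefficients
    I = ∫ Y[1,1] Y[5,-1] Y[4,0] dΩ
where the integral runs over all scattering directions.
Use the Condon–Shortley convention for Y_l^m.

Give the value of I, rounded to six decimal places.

m-sum 0 ✓  L=10 even ✓  4≤4≤6 ✓
Π(2lᵢ+1) = 3×11×9 = 297
triangle coeff Δ(1,5,4) = 1/495
Σ_t [1,1]: t=1:−1/576 = -1/576
(3j)²=5/99 [(1 5 4; 0 0 0)], sign=-1
Σ_t [0,0]: t=0:+1/1152 = 1/1152
(3j)²=1/33 [(1 5 4; 1 -1 0)], sign=+1
⇒ 4πI² = 5/11
I = (-1)√(5/11/(4π)) = -0.19018827

-0.190188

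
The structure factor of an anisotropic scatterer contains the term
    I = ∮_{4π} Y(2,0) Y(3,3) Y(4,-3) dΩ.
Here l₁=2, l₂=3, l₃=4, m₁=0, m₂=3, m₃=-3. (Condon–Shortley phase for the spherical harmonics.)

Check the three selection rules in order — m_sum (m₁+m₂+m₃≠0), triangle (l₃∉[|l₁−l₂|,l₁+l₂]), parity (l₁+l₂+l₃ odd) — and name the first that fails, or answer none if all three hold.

azimuthal sum: 0 + 3 − 3 = 0  ✓
1 ≤ 4 ≤ 5 (triangle on l)  ✓
L = 2 + 3 + 4 = 9 (odd)  ✗

parity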